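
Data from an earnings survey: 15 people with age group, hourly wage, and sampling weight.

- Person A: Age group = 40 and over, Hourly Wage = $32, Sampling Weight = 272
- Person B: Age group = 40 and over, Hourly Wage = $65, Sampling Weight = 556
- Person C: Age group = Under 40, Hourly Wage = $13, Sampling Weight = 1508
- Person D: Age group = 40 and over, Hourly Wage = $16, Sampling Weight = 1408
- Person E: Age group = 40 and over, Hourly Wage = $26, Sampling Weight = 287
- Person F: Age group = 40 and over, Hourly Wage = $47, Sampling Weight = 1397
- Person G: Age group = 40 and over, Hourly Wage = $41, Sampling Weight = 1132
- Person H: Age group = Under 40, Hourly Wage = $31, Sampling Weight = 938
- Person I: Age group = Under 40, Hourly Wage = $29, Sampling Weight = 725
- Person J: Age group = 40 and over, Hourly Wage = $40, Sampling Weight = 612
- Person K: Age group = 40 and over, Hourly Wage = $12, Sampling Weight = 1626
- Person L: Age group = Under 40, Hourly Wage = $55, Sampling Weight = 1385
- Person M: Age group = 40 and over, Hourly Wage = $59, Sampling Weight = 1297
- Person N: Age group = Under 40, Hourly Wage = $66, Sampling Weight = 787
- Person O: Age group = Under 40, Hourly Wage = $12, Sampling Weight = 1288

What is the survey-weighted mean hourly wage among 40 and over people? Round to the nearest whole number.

40 and over rows: A, B, D, E, F, G, J, K, M
Weighted sum = 307420
Sum of weights = 272 + 556 + 1408 + 287 + 1397 + 1132 + 612 + 1626 + 1297 = 8587
Weighted mean = 307420 / 8587 = 35.800629

36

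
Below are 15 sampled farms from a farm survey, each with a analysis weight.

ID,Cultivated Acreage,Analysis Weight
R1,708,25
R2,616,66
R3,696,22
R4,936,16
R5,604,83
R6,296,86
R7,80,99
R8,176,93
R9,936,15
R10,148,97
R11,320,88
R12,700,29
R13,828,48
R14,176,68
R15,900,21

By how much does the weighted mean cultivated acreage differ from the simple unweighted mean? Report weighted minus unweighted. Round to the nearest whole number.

-149

Unweighted sum = 8120
Unweighted mean = 8120 / 15 = 541.33333
Weighted sum = 335988
Sum of weights = 856
Weighted mean = 335988 / 856 = 392.50935
Difference (weighted minus unweighted) = -148.82399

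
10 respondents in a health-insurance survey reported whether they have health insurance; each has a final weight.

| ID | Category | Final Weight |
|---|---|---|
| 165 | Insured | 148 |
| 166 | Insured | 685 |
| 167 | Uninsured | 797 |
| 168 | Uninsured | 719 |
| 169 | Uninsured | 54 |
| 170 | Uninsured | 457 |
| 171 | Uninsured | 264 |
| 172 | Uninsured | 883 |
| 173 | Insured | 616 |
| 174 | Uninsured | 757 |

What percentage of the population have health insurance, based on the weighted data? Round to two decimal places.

Sum of weights for 'Insured' = 148 + 685 + 616 = 1449
Total weight = 5380
Weighted proportion = 1449 / 5380 = 0.26933086 → 26.933086%

26.93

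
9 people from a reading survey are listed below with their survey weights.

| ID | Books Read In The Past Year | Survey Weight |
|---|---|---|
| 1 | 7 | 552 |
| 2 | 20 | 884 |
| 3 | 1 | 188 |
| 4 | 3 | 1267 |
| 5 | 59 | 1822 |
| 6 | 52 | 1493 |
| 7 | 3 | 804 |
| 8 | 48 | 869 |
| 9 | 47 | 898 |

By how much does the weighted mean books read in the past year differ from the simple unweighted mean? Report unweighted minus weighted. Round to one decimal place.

Unweighted sum = 7 + 20 + 1 + 3 + 59 + 52 + 3 + 48 + 47 = 240
Unweighted mean = 240 / 9 = 26.666667
Weighted sum = 7×552 + 20×884 + 1×188 + 3×1267 + 59×1822 + 52×1493 + 3×804 + 48×869 + 47×898
  = 3864 + 17680 + 188 + 3801 + 107498 + 77636 + 2412 + 41712 + 42206 = 296997
Sum of weights = 552 + 884 + 188 + 1267 + 1822 + 1493 + 804 + 869 + 898 = 8777
Weighted mean = 296997 / 8777 = 33.8381
Difference (unweighted minus weighted) = -7.1714329

-7.2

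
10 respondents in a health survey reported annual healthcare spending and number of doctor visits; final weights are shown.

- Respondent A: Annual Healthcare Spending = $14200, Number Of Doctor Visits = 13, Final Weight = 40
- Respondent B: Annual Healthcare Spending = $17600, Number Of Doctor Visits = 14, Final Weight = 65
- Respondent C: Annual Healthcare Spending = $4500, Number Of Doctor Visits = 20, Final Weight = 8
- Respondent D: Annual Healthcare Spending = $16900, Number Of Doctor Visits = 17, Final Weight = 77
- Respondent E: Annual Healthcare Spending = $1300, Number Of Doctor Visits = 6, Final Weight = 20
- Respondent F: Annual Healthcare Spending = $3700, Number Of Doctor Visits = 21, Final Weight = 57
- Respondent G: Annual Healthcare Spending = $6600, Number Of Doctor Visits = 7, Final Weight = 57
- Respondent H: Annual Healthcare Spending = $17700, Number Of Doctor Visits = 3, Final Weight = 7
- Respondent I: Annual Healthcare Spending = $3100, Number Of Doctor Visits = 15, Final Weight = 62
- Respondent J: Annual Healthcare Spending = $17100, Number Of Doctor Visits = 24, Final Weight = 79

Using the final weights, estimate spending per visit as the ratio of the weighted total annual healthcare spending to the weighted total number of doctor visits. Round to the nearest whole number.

714

Σ wᵢ·y = 14200×40 + 17600×65 + 4500×8 + 16900×77 + 1300×20 + 3700×57 + 6600×57 + 17700×7 + 3100×62 + 17100×79
  = 568000 + 1144000 + 36000 + 1301300 + 26000 + 210900 + 376200 + 123900 + 192200 + 1350900 = 5329400
Σ wᵢ·x = 13×40 + 14×65 + 20×8 + 17×77 + 6×20 + 21×57 + 7×57 + 3×7 + 15×62 + 24×79
  = 520 + 910 + 160 + 1309 + 120 + 1197 + 399 + 21 + 930 + 1896 = 7462
Ratio = 5329400 / 7462 = 714.20531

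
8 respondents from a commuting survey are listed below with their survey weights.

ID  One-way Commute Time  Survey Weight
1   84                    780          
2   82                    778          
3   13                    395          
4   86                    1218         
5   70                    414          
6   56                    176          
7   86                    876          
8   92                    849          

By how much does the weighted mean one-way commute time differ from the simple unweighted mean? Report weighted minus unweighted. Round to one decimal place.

Unweighted sum = 84 + 82 + 13 + 86 + 70 + 56 + 86 + 92 = 569
Unweighted mean = 569 / 8 = 71.125
Weighted sum = 84×780 + 82×778 + 13×395 + 86×1218 + 70×414 + 56×176 + 86×876 + 92×849
  = 65520 + 63796 + 5135 + 104748 + 28980 + 9856 + 75336 + 78108 = 431479
Sum of weights = 780 + 778 + 395 + 1218 + 414 + 176 + 876 + 849 = 5486
Weighted mean = 431479 / 5486 = 78.65093
Difference (weighted minus unweighted) = 7.5259296

7.5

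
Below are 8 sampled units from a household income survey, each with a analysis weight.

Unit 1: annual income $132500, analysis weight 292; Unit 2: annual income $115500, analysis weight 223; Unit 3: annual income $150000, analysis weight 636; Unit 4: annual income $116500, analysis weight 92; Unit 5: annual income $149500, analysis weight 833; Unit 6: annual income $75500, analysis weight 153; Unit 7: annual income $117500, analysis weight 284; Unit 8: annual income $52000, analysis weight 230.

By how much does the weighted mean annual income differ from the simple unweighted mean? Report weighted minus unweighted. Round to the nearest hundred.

Unweighted sum = 132500 + 115500 + 150000 + 116500 + 149500 + 75500 + 117500 + 52000 = 909000
Unweighted mean = 909000 / 8 = 113625
Weighted sum = 132500×292 + 115500×223 + 150000×636 + 116500×92 + 149500×833 + 75500×153 + 117500×284 + 52000×230
  = 38690000 + 25756500 + 95400000 + 10718000 + 124533500 + 11551500 + 33370000 + 11960000 = 351979500
Sum of weights = 292 + 223 + 636 + 92 + 833 + 153 + 284 + 230 = 2743
Weighted mean = 351979500 / 2743 = 128319.18
Difference (weighted minus unweighted) = 14694.176

14700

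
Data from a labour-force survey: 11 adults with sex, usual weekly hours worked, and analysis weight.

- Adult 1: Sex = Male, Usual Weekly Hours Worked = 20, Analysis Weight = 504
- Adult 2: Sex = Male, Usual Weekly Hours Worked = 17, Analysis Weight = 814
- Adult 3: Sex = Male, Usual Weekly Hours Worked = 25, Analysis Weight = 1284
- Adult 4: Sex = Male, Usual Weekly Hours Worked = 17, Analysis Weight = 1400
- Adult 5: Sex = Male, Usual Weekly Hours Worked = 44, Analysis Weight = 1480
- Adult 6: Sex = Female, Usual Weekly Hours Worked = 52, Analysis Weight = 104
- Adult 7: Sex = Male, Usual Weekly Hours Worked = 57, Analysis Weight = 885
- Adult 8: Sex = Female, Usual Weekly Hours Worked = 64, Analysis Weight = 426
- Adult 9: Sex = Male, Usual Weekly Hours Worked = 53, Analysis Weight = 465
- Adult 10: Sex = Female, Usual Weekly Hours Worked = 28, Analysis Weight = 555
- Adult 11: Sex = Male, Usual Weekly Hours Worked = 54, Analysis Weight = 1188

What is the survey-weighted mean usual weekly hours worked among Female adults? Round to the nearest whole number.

Female rows: 6, 8, 10
Weighted sum = 52×104 + 64×426 + 28×555
  = 48212
Sum of weights = 104 + 426 + 555 = 1085
Weighted mean = 48212 / 1085 = 44.435023

44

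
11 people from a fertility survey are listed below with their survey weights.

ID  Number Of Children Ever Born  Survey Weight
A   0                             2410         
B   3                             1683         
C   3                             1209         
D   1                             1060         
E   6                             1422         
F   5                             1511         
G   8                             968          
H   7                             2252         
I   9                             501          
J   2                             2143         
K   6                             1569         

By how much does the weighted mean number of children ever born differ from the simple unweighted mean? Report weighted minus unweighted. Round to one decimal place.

-0.5

Unweighted sum = 0 + 3 + 3 + 1 + 6 + 5 + 8 + 7 + 9 + 2 + 6 = 50
Unweighted mean = 50 / 11 = 4.5454545
Weighted sum = 0×2410 + 3×1683 + 3×1209 + 1×1060 + 6×1422 + 5×1511 + 8×968 + 7×2252 + 9×501 + 2×2143 + 6×1569
  = 0 + 5049 + 3627 + 1060 + 8532 + 7555 + 7744 + 15764 + 4509 + 4286 + 9414 = 67540
Sum of weights = 2410 + 1683 + 1209 + 1060 + 1422 + 1511 + 968 + 2252 + 501 + 2143 + 1569 = 16728
Weighted mean = 67540 / 16728 = 4.0375418
Difference (weighted minus unweighted) = -0.5079127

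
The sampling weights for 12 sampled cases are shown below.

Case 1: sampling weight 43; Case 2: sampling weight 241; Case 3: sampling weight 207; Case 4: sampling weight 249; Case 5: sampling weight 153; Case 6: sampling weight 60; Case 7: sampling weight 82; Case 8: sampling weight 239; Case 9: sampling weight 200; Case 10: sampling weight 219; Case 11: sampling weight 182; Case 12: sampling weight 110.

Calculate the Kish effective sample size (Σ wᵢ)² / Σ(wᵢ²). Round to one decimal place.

Σ wᵢ = 1985
Σ wᵢ² = 388819
n_eff = 1985² / 388819 = 3940225 / 388819 = 10.133828

10.1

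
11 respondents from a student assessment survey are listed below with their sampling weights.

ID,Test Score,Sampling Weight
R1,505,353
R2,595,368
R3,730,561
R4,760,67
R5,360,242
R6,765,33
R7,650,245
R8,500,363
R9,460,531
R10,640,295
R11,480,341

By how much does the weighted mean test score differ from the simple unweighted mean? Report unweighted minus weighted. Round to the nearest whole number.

Unweighted sum = 505 + 595 + 730 + 760 + 360 + 765 + 650 + 500 + 460 + 640 + 480 = 6445
Unweighted mean = 6445 / 11 = 585.90909
Weighted sum = 505×353 + 595×368 + 730×561 + 760×67 + 360×242 + 765×33 + 650×245 + 500×363 + 460×531 + 640×295 + 480×341
  = 178265 + 218960 + 409530 + 50920 + 87120 + 25245 + 159250 + 181500 + 244260 + 188800 + 163680 = 1907530
Sum of weights = 353 + 368 + 561 + 67 + 242 + 33 + 245 + 363 + 531 + 295 + 341 = 3399
Weighted mean = 1907530 / 3399 = 561.2033
Difference (unweighted minus weighted) = 24.705796

25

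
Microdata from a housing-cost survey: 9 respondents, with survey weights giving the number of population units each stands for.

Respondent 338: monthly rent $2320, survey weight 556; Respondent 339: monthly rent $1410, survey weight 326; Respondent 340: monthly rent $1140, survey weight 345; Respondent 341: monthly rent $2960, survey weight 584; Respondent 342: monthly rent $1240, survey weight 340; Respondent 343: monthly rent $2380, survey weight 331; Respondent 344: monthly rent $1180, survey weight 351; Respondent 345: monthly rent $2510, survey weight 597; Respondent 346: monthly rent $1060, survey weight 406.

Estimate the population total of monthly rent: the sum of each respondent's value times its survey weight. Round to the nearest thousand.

7424000

Weighted total = 2320×556 + 1410×326 + 1140×345 + 2960×584 + 1240×340 + 2380×331 + 1180×351 + 2510×597 + 1060×406
  = 1289920 + 459660 + 393300 + 1728640 + 421600 + 787780 + 414180 + 1498470 + 430360 = 7423910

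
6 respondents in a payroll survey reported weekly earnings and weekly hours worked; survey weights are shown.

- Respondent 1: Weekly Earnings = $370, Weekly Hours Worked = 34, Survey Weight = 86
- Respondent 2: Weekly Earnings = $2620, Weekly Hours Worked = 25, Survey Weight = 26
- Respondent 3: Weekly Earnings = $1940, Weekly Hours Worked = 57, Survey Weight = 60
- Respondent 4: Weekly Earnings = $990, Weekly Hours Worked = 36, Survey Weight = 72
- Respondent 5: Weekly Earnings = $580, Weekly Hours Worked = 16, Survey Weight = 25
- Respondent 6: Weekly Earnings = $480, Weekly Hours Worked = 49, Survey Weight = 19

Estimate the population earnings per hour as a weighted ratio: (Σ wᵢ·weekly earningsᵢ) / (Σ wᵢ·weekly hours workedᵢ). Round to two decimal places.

Σ wᵢ·y = 370×86 + 2620×26 + 1940×60 + 990×72 + 580×25 + 480×19
  = 31820 + 68120 + 116400 + 71280 + 14500 + 9120 = 311240
Σ wᵢ·x = 34×86 + 25×26 + 57×60 + 36×72 + 16×25 + 49×19
  = 2924 + 650 + 3420 + 2592 + 400 + 931 = 10917
Ratio = 311240 / 10917 = 28.509664

28.51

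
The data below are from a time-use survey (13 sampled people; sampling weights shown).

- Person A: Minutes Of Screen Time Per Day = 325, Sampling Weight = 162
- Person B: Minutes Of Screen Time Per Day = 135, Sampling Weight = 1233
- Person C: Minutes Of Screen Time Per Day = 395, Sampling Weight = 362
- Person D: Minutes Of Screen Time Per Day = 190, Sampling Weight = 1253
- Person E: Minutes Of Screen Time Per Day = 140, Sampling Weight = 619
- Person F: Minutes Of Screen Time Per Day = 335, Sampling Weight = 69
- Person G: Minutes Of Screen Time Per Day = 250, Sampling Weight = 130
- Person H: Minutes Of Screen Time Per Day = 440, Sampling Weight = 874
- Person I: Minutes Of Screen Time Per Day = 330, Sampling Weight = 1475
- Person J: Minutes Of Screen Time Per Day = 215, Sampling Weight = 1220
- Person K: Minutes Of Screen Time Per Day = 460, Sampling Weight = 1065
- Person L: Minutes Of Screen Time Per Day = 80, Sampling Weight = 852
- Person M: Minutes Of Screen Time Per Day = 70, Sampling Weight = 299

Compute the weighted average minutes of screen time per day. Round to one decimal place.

Weighted sum = 2455040
Sum of weights = 9613
Weighted mean = 2455040 / 9613 = 255.3875

255.4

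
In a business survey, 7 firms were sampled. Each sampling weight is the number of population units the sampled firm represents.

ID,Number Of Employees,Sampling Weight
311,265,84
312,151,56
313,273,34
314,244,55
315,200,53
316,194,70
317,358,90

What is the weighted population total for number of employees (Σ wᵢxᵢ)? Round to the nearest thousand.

110000

Weighted total = 265×84 + 151×56 + 273×34 + 244×55 + 200×53 + 194×70 + 358×90
  = 109818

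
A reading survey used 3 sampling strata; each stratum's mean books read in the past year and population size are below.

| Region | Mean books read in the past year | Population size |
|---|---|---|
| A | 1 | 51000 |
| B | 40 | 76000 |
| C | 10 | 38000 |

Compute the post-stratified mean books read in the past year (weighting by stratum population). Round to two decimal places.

Σ Nₕ·x̄ₕ = 1×51000 + 40×76000 + 10×38000
  = 3471000
Σ Nₕ = 51000 + 76000 + 38000 = 165000
Overall mean = 3471000 / 165000 = 21.036364

21.04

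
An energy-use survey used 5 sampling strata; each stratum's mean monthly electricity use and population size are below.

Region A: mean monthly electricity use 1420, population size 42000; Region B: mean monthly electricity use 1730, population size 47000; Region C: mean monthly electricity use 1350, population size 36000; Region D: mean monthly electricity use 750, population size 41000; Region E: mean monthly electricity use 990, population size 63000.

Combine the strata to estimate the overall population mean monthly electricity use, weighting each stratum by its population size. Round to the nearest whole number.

1234

Σ Nₕ·x̄ₕ = 1420×42000 + 1730×47000 + 1350×36000 + 750×41000 + 990×63000
  = 282670000
Σ Nₕ = 229000
Overall mean = 282670000 / 229000 = 1234.3668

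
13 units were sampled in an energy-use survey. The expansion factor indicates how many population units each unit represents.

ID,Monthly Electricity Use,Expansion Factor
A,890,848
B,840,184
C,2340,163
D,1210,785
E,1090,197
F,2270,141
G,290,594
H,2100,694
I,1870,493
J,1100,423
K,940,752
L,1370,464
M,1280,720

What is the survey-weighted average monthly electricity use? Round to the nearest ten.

1250

Weighted sum = 8056380
Sum of weights = 6458
Weighted mean = 8056380 / 6458 = 1247.5039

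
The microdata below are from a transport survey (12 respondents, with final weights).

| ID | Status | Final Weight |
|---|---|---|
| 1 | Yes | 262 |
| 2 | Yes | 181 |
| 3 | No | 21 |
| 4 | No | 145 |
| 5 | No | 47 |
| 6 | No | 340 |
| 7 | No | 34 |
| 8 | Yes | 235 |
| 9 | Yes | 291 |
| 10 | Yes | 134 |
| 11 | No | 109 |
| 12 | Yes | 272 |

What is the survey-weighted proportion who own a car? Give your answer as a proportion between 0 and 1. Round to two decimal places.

Sum of weights for 'Yes' = 262 + 181 + 235 + 291 + 134 + 272 = 1375
Total weight = 262 + 181 + 21 + 145 + 47 + 340 + 34 + 235 + 291 + 134 + 109 + 272 = 2071
Weighted proportion = 1375 / 2071 = 0.66393047

0.66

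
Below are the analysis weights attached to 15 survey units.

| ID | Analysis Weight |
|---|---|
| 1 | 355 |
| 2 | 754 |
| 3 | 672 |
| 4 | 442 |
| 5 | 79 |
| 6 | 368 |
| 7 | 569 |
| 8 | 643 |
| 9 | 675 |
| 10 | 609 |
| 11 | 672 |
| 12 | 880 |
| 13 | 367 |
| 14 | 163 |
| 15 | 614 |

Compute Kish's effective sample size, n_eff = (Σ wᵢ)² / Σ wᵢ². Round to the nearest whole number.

13

Σ wᵢ = 7862
Σ wᵢ² = 4811108
n_eff = 7862² / 4811108 = 61811044 / 4811108 = 12.847569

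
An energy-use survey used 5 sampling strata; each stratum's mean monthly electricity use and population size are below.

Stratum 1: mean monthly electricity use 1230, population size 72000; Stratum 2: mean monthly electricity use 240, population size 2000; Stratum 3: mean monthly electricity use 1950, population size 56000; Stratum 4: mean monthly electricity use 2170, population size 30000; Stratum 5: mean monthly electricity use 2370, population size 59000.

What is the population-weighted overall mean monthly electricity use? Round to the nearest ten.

1840

Σ Nₕ·x̄ₕ = 1230×72000 + 240×2000 + 1950×56000 + 2170×30000 + 2370×59000
  = 88560000 + 480000 + 109200000 + 65100000 + 139830000 = 403170000
Σ Nₕ = 219000
Overall mean = 403170000 / 219000 = 1840.9589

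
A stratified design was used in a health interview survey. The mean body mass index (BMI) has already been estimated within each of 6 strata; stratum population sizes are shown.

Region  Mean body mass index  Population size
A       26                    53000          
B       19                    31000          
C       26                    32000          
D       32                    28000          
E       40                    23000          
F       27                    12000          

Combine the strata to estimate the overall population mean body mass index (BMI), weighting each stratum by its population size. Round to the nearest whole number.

28

Σ Nₕ·x̄ₕ = 26×53000 + 19×31000 + 26×32000 + 32×28000 + 40×23000 + 27×12000
  = 4939000
Σ Nₕ = 179000
Overall mean = 4939000 / 179000 = 27.592179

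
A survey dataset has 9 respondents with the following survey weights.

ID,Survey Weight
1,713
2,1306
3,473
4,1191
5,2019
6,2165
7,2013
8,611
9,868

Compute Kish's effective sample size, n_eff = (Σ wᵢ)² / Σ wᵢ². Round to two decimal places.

7.25

Σ wᵢ = 11359
Σ wᵢ² = 508369 + 1705636 + 223729 + 1418481 + 4076361 + 4687225 + 4052169 + 373321 + 753424 = 17798715
n_eff = 11359² / 17798715 = 129026881 / 17798715 = 7.2492245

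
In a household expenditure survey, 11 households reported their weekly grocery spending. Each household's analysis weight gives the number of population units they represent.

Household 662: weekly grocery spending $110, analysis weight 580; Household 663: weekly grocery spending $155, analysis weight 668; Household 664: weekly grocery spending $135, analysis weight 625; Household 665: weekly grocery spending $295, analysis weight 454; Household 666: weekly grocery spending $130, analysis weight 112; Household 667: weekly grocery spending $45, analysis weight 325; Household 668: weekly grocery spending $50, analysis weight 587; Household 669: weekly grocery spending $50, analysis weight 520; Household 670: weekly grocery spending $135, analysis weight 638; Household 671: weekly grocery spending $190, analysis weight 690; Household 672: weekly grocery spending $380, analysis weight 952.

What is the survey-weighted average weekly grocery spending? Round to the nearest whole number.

Weighted sum = 110×580 + 155×668 + 135×625 + 295×454 + 130×112 + 45×325 + 50×587 + 50×520 + 135×638 + 190×690 + 380×952
  = 1049170
Sum of weights = 580 + 668 + 625 + 454 + 112 + 325 + 587 + 520 + 638 + 690 + 952 = 6151
Weighted mean = 1049170 / 6151 = 170.56901

171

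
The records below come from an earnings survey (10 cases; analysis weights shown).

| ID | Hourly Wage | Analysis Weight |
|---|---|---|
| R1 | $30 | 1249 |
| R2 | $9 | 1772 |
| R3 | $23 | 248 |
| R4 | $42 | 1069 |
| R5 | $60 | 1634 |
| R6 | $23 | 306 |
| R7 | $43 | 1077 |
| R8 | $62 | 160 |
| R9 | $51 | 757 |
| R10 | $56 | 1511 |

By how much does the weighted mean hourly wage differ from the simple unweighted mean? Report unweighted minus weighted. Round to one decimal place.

0.2

Unweighted sum = 30 + 9 + 23 + 42 + 60 + 23 + 43 + 62 + 51 + 56 = 399
Unweighted mean = 399 / 10 = 39.9
Weighted sum = 30×1249 + 9×1772 + 23×248 + 42×1069 + 60×1634 + 23×306 + 43×1077 + 62×160 + 51×757 + 56×1511
  = 37470 + 15948 + 5704 + 44898 + 98040 + 7038 + 46311 + 9920 + 38607 + 84616 = 388552
Sum of weights = 1249 + 1772 + 248 + 1069 + 1634 + 306 + 1077 + 160 + 757 + 1511 = 9783
Weighted mean = 388552 / 9783 = 39.71706
Difference (unweighted minus weighted) = 0.18293979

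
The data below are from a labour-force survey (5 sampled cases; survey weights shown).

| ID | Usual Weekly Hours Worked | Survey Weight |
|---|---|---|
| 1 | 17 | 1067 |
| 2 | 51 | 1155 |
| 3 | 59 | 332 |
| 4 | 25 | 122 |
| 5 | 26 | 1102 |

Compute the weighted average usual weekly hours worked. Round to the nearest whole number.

Weighted sum = 17×1067 + 51×1155 + 59×332 + 25×122 + 26×1102
  = 128334
Sum of weights = 1067 + 1155 + 332 + 122 + 1102 = 3778
Weighted mean = 128334 / 3778 = 33.968767

34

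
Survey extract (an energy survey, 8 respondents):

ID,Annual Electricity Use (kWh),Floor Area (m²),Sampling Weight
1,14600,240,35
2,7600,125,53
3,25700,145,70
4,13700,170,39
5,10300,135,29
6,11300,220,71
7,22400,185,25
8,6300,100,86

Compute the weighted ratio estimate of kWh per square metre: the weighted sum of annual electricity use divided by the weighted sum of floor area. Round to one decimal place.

Σ wᵢ·y = 14600×35 + 7600×53 + 25700×70 + 13700×39 + 10300×29 + 11300×71 + 22400×25 + 6300×86
  = 511000 + 402800 + 1799000 + 534300 + 298700 + 802300 + 560000 + 541800 = 5449900
Σ wᵢ·x = 240×35 + 125×53 + 145×70 + 170×39 + 135×29 + 220×71 + 185×25 + 100×86
  = 64565
Ratio = 5449900 / 64565 = 84.40951

84.4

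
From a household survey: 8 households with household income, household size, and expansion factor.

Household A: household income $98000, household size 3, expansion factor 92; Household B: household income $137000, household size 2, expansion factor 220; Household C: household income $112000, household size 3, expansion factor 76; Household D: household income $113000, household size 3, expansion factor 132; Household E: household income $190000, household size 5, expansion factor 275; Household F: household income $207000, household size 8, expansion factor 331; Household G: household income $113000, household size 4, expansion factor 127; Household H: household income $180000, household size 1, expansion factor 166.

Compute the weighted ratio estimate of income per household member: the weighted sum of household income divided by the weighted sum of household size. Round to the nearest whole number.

37698

Σ wᵢ·y = 98000×92 + 137000×220 + 112000×76 + 113000×132 + 190000×275 + 207000×331 + 113000×127 + 180000×166
  = 227582000
Σ wᵢ·x = 3×92 + 2×220 + 3×76 + 3×132 + 5×275 + 8×331 + 4×127 + 1×166
  = 276 + 440 + 228 + 396 + 1375 + 2648 + 508 + 166 = 6037
Ratio = 227582000 / 6037 = 37697.863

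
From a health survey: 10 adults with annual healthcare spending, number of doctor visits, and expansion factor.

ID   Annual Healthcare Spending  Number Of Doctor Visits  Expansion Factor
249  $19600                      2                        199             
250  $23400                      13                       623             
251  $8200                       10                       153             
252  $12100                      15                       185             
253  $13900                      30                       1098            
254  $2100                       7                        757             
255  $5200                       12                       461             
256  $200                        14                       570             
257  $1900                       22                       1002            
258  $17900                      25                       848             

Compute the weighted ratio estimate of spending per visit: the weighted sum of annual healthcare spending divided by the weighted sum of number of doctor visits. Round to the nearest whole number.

Σ wᵢ·y = 19600×199 + 23400×623 + 8200×153 + 12100×185 + 13900×1098 + 2100×757 + 5200×461 + 200×570 + 1900×1002 + 17900×848
  = 3900400 + 14578200 + 1254600 + 2238500 + 15262200 + 1589700 + 2397200 + 114000 + 1903800 + 15179200 = 58417800
Σ wᵢ·x = 2×199 + 13×623 + 10×153 + 15×185 + 30×1098 + 7×757 + 12×461 + 14×570 + 22×1002 + 25×848
  = 398 + 8099 + 1530 + 2775 + 32940 + 5299 + 5532 + 7980 + 22044 + 21200 = 107797
Ratio = 58417800 / 107797 = 541.92417

542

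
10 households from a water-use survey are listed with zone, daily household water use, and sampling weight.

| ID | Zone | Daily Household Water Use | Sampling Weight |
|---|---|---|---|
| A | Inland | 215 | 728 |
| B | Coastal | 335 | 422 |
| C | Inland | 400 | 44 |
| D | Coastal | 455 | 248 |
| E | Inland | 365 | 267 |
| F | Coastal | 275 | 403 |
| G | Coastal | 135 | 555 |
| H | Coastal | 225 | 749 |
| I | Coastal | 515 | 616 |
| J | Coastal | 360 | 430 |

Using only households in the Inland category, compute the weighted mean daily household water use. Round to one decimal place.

Inland rows: A, C, E
Weighted sum = 271575
Sum of weights = 728 + 44 + 267 = 1039
Weighted mean = 271575 / 1039 = 261.38114

261.4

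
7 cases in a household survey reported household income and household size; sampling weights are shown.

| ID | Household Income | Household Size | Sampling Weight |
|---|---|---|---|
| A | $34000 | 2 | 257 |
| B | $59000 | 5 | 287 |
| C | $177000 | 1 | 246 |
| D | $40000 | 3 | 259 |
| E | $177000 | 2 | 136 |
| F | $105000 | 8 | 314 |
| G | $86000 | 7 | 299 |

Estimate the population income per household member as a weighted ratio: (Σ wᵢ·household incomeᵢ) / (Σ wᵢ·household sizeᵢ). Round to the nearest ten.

20680

Σ wᵢ·y = 34000×257 + 59000×287 + 177000×246 + 40000×259 + 177000×136 + 105000×314 + 86000×299
  = 8738000 + 16933000 + 43542000 + 10360000 + 24072000 + 32970000 + 25714000 = 162329000
Σ wᵢ·x = 7849
Ratio = 162329000 / 7849 = 20681.488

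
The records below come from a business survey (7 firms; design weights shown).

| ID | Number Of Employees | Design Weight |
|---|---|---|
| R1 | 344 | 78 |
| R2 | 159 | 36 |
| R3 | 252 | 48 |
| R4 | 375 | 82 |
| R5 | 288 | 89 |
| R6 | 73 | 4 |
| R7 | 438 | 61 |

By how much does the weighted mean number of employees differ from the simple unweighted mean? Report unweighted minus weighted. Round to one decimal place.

-46.1

Unweighted sum = 1929
Unweighted mean = 1929 / 7 = 275.57143
Weighted sum = 344×78 + 159×36 + 252×48 + 375×82 + 288×89 + 73×4 + 438×61
  = 128044
Sum of weights = 78 + 36 + 48 + 82 + 89 + 4 + 61 = 398
Weighted mean = 128044 / 398 = 321.71859
Difference (unweighted minus weighted) = -46.147164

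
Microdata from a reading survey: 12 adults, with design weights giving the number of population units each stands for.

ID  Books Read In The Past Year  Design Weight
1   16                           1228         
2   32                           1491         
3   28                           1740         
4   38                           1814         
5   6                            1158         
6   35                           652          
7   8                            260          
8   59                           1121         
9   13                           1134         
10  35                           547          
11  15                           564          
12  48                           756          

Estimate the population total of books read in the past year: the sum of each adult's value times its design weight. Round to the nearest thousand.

Weighted total = 16×1228 + 32×1491 + 28×1740 + 38×1814 + 6×1158 + 35×652 + 8×260 + 59×1121 + 13×1134 + 35×547 + 15×564 + 48×756
  = 19648 + 47712 + 48720 + 68932 + 6948 + 22820 + 2080 + 66139 + 14742 + 19145 + 8460 + 36288 = 361634

362000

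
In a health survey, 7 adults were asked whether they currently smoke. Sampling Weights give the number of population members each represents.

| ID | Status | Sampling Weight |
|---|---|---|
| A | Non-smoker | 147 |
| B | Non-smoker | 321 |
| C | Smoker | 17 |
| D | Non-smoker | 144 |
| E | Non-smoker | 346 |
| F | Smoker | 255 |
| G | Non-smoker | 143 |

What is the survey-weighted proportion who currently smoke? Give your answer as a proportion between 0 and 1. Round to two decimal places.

Sum of weights for 'Smoker' = 17 + 255 = 272
Total weight = 147 + 321 + 17 + 144 + 346 + 255 + 143 = 1373
Weighted proportion = 272 / 1373 = 0.19810634

0.20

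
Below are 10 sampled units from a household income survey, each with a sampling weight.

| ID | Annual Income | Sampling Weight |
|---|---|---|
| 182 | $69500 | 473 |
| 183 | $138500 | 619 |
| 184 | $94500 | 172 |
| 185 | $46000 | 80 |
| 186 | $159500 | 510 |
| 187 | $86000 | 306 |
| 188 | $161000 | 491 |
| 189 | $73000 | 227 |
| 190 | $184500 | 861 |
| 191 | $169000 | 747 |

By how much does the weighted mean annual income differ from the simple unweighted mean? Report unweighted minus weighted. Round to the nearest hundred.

-21600

Unweighted sum = 69500 + 138500 + 94500 + 46000 + 159500 + 86000 + 161000 + 73000 + 184500 + 169000 = 1181500
Unweighted mean = 1181500 / 10 = 118150
Weighted sum = 69500×473 + 138500×619 + 94500×172 + 46000×80 + 159500×510 + 86000×306 + 161000×491 + 73000×227 + 184500×861 + 169000×747
  = 32873500 + 85731500 + 16254000 + 3680000 + 81345000 + 26316000 + 79051000 + 16571000 + 158854500 + 126243000 = 626919500
Sum of weights = 473 + 619 + 172 + 80 + 510 + 306 + 491 + 227 + 861 + 747 = 4486
Weighted mean = 626919500 / 4486 = 139750.22
Difference (unweighted minus weighted) = -21600.223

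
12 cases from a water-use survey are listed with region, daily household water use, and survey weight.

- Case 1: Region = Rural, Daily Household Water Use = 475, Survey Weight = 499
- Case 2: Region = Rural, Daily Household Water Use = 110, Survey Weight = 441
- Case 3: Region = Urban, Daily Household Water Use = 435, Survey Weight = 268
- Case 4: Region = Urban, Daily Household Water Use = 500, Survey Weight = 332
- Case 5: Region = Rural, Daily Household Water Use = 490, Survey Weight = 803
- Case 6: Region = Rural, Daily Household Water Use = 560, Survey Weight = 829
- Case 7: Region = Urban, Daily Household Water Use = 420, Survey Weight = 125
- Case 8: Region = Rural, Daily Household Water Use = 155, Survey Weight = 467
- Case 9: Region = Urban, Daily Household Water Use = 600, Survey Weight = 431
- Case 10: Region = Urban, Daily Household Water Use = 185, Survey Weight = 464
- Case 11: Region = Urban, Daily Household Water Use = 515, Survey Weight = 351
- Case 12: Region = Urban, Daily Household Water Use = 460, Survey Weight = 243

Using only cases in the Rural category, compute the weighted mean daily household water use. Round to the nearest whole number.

400

Rural rows: 1, 2, 5, 6, 8
Weighted sum = 1215630
Sum of weights = 499 + 441 + 803 + 829 + 467 = 3039
Weighted mean = 1215630 / 3039 = 400.00987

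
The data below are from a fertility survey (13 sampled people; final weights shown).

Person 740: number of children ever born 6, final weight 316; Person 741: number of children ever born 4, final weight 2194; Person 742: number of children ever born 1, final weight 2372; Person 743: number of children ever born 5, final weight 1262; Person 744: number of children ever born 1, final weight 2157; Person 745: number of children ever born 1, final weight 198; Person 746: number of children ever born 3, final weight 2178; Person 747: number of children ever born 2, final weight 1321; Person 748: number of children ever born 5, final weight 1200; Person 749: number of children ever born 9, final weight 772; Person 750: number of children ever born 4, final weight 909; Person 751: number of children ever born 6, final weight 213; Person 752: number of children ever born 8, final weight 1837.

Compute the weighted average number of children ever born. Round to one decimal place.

Weighted sum = 63443
Sum of weights = 16929
Weighted mean = 63443 / 16929 = 3.7475929

3.7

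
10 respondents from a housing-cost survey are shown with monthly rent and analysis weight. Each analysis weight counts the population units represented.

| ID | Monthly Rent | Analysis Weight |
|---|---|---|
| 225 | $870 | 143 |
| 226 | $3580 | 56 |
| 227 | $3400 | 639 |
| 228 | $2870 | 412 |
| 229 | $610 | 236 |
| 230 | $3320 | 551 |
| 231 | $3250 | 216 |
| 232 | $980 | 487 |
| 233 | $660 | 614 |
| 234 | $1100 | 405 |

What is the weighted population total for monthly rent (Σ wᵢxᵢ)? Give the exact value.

Weighted total = 7683210

7683210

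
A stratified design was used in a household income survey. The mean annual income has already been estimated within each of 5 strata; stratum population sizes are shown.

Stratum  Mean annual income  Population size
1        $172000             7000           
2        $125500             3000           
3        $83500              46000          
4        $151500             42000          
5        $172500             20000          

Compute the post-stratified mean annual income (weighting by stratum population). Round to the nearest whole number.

129106

Σ Nₕ·x̄ₕ = 172000×7000 + 125500×3000 + 83500×46000 + 151500×42000 + 172500×20000
  = 1204000000 + 376500000 + 3841000000 + 6363000000 + 3450000000 = 15234500000
Σ Nₕ = 7000 + 3000 + 46000 + 42000 + 20000 = 118000
Overall mean = 15234500000 / 118000 = 129105.93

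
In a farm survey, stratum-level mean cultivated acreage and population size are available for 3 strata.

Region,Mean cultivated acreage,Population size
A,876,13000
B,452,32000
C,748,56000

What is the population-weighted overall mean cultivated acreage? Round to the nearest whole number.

671

Σ Nₕ·x̄ₕ = 876×13000 + 452×32000 + 748×56000
  = 11388000 + 14464000 + 41888000 = 67740000
Σ Nₕ = 13000 + 32000 + 56000 = 101000
Overall mean = 67740000 / 101000 = 670.69307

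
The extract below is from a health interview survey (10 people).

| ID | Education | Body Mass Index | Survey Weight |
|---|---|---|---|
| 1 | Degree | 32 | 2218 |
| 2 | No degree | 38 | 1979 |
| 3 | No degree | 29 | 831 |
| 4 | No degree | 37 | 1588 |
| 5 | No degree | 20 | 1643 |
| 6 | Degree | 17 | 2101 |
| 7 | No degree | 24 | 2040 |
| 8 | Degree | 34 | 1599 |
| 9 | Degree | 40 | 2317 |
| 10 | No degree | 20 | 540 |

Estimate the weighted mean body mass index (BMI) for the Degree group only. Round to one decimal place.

30.8

Degree rows: 1, 6, 8, 9
Weighted sum = 32×2218 + 17×2101 + 34×1599 + 40×2317
  = 253739
Sum of weights = 2218 + 2101 + 1599 + 2317 = 8235
Weighted mean = 253739 / 8235 = 30.812265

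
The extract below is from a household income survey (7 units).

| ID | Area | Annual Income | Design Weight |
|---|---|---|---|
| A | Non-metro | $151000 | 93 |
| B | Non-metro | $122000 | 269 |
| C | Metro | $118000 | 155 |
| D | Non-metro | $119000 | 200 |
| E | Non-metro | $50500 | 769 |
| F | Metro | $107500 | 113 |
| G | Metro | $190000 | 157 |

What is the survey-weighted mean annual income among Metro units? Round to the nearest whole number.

141806

Metro rows: C, F, G
Weighted sum = 60267500
Sum of weights = 425
Weighted mean = 60267500 / 425 = 141805.88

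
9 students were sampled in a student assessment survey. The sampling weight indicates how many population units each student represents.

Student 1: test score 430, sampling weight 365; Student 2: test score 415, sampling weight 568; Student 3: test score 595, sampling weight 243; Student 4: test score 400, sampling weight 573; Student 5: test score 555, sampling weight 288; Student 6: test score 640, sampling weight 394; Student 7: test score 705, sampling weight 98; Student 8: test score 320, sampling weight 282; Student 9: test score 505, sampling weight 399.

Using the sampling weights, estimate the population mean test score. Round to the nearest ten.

Weighted sum = 430×365 + 415×568 + 595×243 + 400×573 + 555×288 + 640×394 + 705×98 + 320×282 + 505×399
  = 156950 + 235720 + 144585 + 229200 + 159840 + 252160 + 69090 + 90240 + 201495 = 1539280
Sum of weights = 365 + 568 + 243 + 573 + 288 + 394 + 98 + 282 + 399 = 3210
Weighted mean = 1539280 / 3210 = 479.52648

480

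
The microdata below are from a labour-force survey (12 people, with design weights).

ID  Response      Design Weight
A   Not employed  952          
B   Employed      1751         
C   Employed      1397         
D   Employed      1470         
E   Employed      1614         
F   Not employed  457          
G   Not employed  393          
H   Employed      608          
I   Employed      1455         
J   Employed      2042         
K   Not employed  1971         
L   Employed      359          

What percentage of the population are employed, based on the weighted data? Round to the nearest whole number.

Sum of weights for 'Employed' = 1751 + 1397 + 1470 + 1614 + 608 + 1455 + 2042 + 359 = 10696
Total weight = 952 + 1751 + 1397 + 1470 + 1614 + 457 + 393 + 608 + 1455 + 2042 + 1971 + 359 = 14469
Weighted proportion = 10696 / 14469 = 0.73923561 → 73.923561%

74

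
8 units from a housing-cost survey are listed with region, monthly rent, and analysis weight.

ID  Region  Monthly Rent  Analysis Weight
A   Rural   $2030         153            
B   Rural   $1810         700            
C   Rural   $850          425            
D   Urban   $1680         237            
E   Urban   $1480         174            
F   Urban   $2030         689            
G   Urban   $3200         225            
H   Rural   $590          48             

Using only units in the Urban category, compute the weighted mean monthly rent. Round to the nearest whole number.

Urban rows: D, E, F, G
Weighted sum = 1680×237 + 1480×174 + 2030×689 + 3200×225
  = 398160 + 257520 + 1398670 + 720000 = 2774350
Sum of weights = 237 + 174 + 689 + 225 = 1325
Weighted mean = 2774350 / 1325 = 2093.8491

2094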